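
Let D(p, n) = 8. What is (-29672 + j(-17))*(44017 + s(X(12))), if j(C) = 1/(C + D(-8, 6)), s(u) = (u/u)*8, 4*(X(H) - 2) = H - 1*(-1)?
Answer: -3918944075/3 ≈ -1.3063e+9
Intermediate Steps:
X(H) = 9/4 + H/4 (X(H) = 2 + (H - 1*(-1))/4 = 2 + (H + 1)/4 = 2 + (1 + H)/4 = 2 + (¼ + H/4) = 9/4 + H/4)
s(u) = 8 (s(u) = 1*8 = 8)
j(C) = 1/(8 + C) (j(C) = 1/(C + 8) = 1/(8 + C))
(-29672 + j(-17))*(44017 + s(X(12))) = (-29672 + 1/(8 - 17))*(44017 + 8) = (-29672 + 1/(-9))*44025 = (-29672 - ⅑)*44025 = -267049/9*44025 = -3918944075/3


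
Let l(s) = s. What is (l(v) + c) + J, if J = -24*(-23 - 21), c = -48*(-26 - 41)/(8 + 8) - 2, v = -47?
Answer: 1208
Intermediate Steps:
c = 199 (c = -(-3216)/16 - 2 = -48*(-67/16) - 2 = 201 - 2 = 199)
J = 1056 (J = -24*(-44) = 1056)
(l(v) + c) + J = (-47 + 199) + 1056 = 152 + 1056 = 1208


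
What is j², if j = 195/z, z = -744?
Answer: 4225/61504 ≈ 0.068695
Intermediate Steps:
j = -65/248 (j = 195/(-744) = 195*(-1/744) = -65/248 ≈ -0.26210)
j² = (-65/248)² = 4225/61504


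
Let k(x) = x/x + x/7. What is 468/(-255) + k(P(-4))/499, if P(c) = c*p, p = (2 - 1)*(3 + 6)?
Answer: -547373/296905 ≈ -1.8436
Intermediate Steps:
p = 9 (p = 1*9 = 9)
P(c) = 9*c (P(c) = c*9 = 9*c)
k(x) = 1 + x/7 (k(x) = 1 + x*(1/7) = 1 + x/7)
468/(-255) + k(P(-4))/499 = 468/(-255) + (1 + (9*(-4))/7)/499 = 468*(-1/255) + (1 + (1/7)*(-36))*(1/499) = -156/85 + (1 - 36/7)*(1/499) = -156/85 - 29/7*1/499 = -156/85 - 29/3493 = -547373/296905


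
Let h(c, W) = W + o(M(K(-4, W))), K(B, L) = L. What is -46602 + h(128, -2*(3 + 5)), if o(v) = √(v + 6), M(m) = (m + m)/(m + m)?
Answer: -46618 + √7 ≈ -46615.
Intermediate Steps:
M(m) = 1 (M(m) = (2*m)/((2*m)) = (2*m)*(1/(2*m)) = 1)
o(v) = √(6 + v)
h(c, W) = W + √7 (h(c, W) = W + √(6 + 1) = W + √7)
-46602 + h(128, -2*(3 + 5)) = -46602 + (-2*(3 + 5) + √7) = -46602 + (-2*8 + √7) = -46602 + (-16 + √7) = -46618 + √7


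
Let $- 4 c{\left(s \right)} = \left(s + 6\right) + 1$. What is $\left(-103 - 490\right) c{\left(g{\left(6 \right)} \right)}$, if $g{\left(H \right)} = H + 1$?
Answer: $\frac{4151}{2} \approx 2075.5$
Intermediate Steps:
$g{\left(H \right)} = 1 + H$
$c{\left(s \right)} = - \frac{7}{4} - \frac{s}{4}$ ($c{\left(s \right)} = - \frac{\left(s + 6\right) + 1}{4} = - \frac{\left(6 + s\right) + 1}{4} = - \frac{7 + s}{4} = - \frac{7}{4} - \frac{s}{4}$)
$\left(-103 - 490\right) c{\left(g{\left(6 \right)} \right)} = \left(-103 - 490\right) \left(- \frac{7}{4} - \frac{1 + 6}{4}\right) = - 593 \left(- \frac{7}{4} - \frac{7}{4}\right) = \left(-593\right) \left(- \frac{7}{2}\right) = \frac{4151}{2}$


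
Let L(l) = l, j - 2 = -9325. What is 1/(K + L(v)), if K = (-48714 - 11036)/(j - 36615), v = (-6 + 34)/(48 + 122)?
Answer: 1952365/2860941 ≈ 0.68242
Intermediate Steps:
j = -9323 (j = 2 - 9325 = -9323)
v = 14/85 (v = 28/170 = 28*(1/170) = 14/85 ≈ 0.16471)
K = 29875/22969 (K = (-48714 - 11036)/(-9323 - 36615) = -59750/(-45938) = -59750*(-1/45938) = 29875/22969 ≈ 1.3007)
1/(K + L(v)) = 1/(29875/22969 + 14/85) = 1/(2860941/1952365) = 1952365/2860941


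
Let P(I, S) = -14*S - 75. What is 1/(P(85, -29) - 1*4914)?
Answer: -1/4583 ≈ -0.00021820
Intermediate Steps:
P(I, S) = -75 - 14*S
1/(P(85, -29) - 1*4914) = 1/((-75 - 14*(-29)) - 1*4914) = 1/((-75 + 406) - 4914) = 1/(331 - 4914) = 1/(-4583) = -1/4583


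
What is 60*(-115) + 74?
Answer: -6826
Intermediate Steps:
60*(-115) + 74 = -6900 + 74 = -6826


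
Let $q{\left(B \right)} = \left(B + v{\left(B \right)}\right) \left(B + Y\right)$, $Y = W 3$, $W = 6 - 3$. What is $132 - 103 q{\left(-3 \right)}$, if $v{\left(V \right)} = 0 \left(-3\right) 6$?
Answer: $1986$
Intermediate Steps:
$W = 3$ ($W = 6 - 3 = 3$)
$Y = 9$ ($Y = 3 \cdot 3 = 9$)
$v{\left(V \right)} = 0$ ($v{\left(V \right)} = 0 \cdot 6 = 0$)
$q{\left(B \right)} = B \left(9 + B\right)$ ($q{\left(B \right)} = \left(B + 0\right) \left(B + 9\right) = B \left(9 + B\right)$)
$132 - 103 q{\left(-3 \right)} = 132 - 103 \left(- 3 \left(9 - 3\right)\right) = 132 - 103 \left(\left(-3\right) 6\right) = 132 - -1854 = 132 + 1854 = 1986$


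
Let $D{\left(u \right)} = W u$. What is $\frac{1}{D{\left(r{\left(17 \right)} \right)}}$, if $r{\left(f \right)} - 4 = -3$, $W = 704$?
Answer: $\frac{1}{704} \approx 0.0014205$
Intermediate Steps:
$r{\left(f \right)} = 1$ ($r{\left(f \right)} = 4 - 3 = 1$)
$D{\left(u \right)} = 704 u$
$\frac{1}{D{\left(r{\left(17 \right)} \right)}} = \frac{1}{704 \cdot 1} = \frac{1}{704}$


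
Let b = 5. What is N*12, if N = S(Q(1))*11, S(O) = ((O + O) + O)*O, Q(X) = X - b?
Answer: 6336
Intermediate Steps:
Q(X) = -5 + X (Q(X) = X - 1*5 = X - 5 = -5 + X)
S(O) = 3*O² (S(O) = (2*O + O)*O = (3*O)*O = 3*O²)
N = 528 (N = (3*(-5 + 1)²)*11 = (3*(-4)²)*11 = (3*16)*11 = 48*11 = 528)
N*12 = 528*12 = 6336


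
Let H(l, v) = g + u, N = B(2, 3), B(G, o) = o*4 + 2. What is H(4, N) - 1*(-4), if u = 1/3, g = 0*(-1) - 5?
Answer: -⅔ ≈ -0.66667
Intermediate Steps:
g = -5 (g = 0 - 5 = -5)
B(G, o) = 2 + 4*o (B(G, o) = 4*o + 2 = 2 + 4*o)
N = 14 (N = 2 + 4*3 = 2 + 12 = 14)
u = ⅓ ≈ 0.33333
H(l, v) = -14/3 (H(l, v) = -5 + ⅓ = -14/3)
H(4, N) - 1*(-4) = -14/3 - 1*(-4) = -14/3 + 4 = -⅔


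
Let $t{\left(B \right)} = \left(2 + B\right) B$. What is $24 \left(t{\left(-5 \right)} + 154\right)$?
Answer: $4056$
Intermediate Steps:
$t{\left(B \right)} = B \left(2 + B\right)$
$24 \left(t{\left(-5 \right)} + 154\right) = 24 \left(- 5 \left(2 - 5\right) + 154\right) = 24 \left(\left(-5\right) \left(-3\right) + 154\right) = 24 \left(15 + 154\right) = 24 \cdot 169 = 4056$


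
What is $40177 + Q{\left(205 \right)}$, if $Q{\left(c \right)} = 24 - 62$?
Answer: $40139$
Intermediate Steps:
$Q{\left(c \right)} = -38$
$40177 + Q{\left(205 \right)} = 40177 - 38 = 40139$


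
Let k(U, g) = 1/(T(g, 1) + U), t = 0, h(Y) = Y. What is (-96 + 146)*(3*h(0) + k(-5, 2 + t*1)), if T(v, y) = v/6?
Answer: -75/7 ≈ -10.714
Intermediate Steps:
T(v, y) = v/6 (T(v, y) = v*(⅙) = v/6)
k(U, g) = 1/(U + g/6) (k(U, g) = 1/(g/6 + U) = 1/(U + g/6))
(-96 + 146)*(3*h(0) + k(-5, 2 + t*1)) = (-96 + 146)*(3*0 + 6/((2 + 0*1) + 6*(-5))) = 50*(0 + 6/((2 + 0) - 30)) = 50*(0 + 6/(2 - 30)) = 50*(0 + 6/(-28)) = 50*(0 + 6*(-1/28)) = 50*(0 - 3/14) = 50*(-3/14) = -75/7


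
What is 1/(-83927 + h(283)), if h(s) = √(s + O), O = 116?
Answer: -83927/7043740930 - √399/7043740930 ≈ -1.1918e-5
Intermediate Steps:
h(s) = √(116 + s) (h(s) = √(s + 116) = √(116 + s))
1/(-83927 + h(283)) = 1/(-83927 + √(116 + 283)) = 1/(-83927 + √399)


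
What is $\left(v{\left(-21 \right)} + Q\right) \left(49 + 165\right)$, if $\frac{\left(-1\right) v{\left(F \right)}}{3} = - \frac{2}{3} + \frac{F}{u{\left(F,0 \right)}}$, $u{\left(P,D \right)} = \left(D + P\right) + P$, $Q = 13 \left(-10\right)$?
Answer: $-27713$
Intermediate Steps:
$Q = -130$
$u{\left(P,D \right)} = D + 2 P$
$v{\left(F \right)} = \frac{1}{2}$ ($v{\left(F \right)} = - 3 \left(- \frac{2}{3} + \frac{F}{0 + 2 F}\right) = - 3 \left(\left(-2\right) \frac{1}{3} + \frac{F}{2 F}\right) = - 3 \left(- \frac{2}{3} + F \frac{1}{2 F}\right) = - 3 \left(- \frac{2}{3} + \frac{1}{2}\right) = \left(-3\right) \left(- \frac{1}{6}\right) = \frac{1}{2}$)
$\left(v{\left(-21 \right)} + Q\right) \left(49 + 165\right) = \left(\frac{1}{2} - 130\right) \left(49 + 165\right) = \left(- \frac{259}{2}\right) 214 = -27713$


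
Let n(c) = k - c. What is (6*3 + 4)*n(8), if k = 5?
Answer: -66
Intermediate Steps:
n(c) = 5 - c
(6*3 + 4)*n(8) = (6*3 + 4)*(5 - 1*8) = (18 + 4)*(5 - 8) = 22*(-3) = -66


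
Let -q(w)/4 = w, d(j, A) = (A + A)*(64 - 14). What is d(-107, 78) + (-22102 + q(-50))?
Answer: -14102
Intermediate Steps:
d(j, A) = 100*A (d(j, A) = (2*A)*50 = 100*A)
q(w) = -4*w
d(-107, 78) + (-22102 + q(-50)) = 100*78 + (-22102 - 4*(-50)) = 7800 + (-22102 + 200) = 7800 - 21902 = -14102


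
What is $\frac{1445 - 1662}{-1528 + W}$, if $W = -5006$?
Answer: $\frac{217}{6534} \approx 0.033211$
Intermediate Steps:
$\frac{1445 - 1662}{-1528 + W} = \frac{1445 - 1662}{-1528 - 5006} = - \frac{217}{-6534} = \left(-217\right) \left(- \frac{1}{6534}\right) = \frac{217}{6534}$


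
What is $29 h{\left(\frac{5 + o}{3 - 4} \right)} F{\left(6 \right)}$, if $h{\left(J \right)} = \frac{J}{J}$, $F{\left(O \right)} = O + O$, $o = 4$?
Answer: $348$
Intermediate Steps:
$F{\left(O \right)} = 2 O$
$h{\left(J \right)} = 1$
$29 h{\left(\frac{5 + o}{3 - 4} \right)} F{\left(6 \right)} = 29 \cdot 1 \cdot 2 \cdot 6 = 29 \cdot 12 = 348$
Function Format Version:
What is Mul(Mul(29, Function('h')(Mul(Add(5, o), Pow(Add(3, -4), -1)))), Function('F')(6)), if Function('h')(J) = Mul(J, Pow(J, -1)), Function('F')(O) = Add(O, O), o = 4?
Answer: 348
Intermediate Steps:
Function('F')(O) = Mul(2, O)
Function('h')(J) = 1
Mul(Mul(29, Function('h')(Mul(Add(5, o), Pow(Add(3, -4), -1)))), Function('F')(6)) = Mul(Mul(29, 1), Mul(2, 6)) = Mul(29, 12) = 348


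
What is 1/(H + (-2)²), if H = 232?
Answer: 1/236 ≈ 0.0042373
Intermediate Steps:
1/(H + (-2)²) = 1/(232 + (-2)²) = 1/(232 + 4) = 1/236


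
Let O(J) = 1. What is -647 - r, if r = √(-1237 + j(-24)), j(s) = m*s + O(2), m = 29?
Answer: -647 - 2*I*√483 ≈ -647.0 - 43.955*I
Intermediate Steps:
j(s) = 1 + 29*s (j(s) = 29*s + 1 = 1 + 29*s)
r = 2*I*√483 (r = √(-1237 + (1 + 29*(-24))) = √(-1237 + (1 - 696)) = √(-1237 - 695) = √(-1932) = 2*I*√483 ≈ 43.955*I)
-647 - r = -647 - 2*I*√483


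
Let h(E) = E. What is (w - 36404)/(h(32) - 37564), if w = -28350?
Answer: 32377/18766 ≈ 1.7253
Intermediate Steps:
(w - 36404)/(h(32) - 37564) = (-28350 - 36404)/(32 - 37564) = -64754/(-37532) = -64754*(-1/37532) = 32377/18766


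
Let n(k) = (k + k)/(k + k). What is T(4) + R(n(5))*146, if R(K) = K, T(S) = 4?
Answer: 150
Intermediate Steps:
n(k) = 1 (n(k) = (2*k)/((2*k)) = (2*k)*(1/(2*k)) = 1)
T(4) + R(n(5))*146 = 4 + 1*146 = 4 + 146 = 150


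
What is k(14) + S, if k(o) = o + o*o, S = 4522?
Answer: 4732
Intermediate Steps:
k(o) = o + o**2
k(14) + S = 14*(1 + 14) + 4522 = 14*15 + 4522 = 210 + 4522 = 4732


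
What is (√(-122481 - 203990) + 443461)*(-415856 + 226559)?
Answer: -83945836917 - 189297*I*√326471 ≈ -8.3946e+10 - 1.0816e+8*I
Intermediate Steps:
(√(-122481 - 203990) + 443461)*(-415856 + 226559) = (√(-326471) + 443461)*(-189297) = (I*√326471 + 443461)*(-189297) = (443461 + I*√326471)*(-189297) = -83945836917 - 189297*I*√326471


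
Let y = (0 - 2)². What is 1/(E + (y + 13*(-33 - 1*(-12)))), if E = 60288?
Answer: 1/60019 ≈ 1.6661e-5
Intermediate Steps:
y = 4 (y = (-2)² = 4)
1/(E + (y + 13*(-33 - 1*(-12)))) = 1/(60288 + (4 + 13*(-33 - 1*(-12)))) = 1/(60288 + (4 + 13*(-33 + 12))) = 1/(60288 + (4 + 13*(-21))) = 1/(60288 + (4 - 273)) = 1/(60288 - 269) = 1/60019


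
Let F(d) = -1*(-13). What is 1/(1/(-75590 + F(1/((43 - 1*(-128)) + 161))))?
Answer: -75577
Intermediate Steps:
F(d) = 13
1/(1/(-75590 + F(1/((43 - 1*(-128)) + 161)))) = 1/(1/(-75590 + 13)) = 1/(1/(-75577)) = 1/(-1/75577) = -75577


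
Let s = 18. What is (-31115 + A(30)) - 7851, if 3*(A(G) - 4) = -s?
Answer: -38968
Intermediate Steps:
A(G) = -2 (A(G) = 4 + (-1*18)/3 = 4 + (1/3)*(-18) = 4 - 6 = -2)
(-31115 + A(30)) - 7851 = (-31115 - 2) - 7851 = -31117 - 7851 = -38968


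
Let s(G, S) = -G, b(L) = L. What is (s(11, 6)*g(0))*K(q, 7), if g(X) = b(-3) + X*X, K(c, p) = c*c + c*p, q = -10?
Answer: 990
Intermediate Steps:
K(c, p) = c² + c*p
g(X) = -3 + X² (g(X) = -3 + X*X = -3 + X²)
(s(11, 6)*g(0))*K(q, 7) = ((-1*11)*(-3 + 0²))*(-10*(-10 + 7)) = (-11*(-3 + 0))*(-10*(-3)) = -11*(-3)*30 = 33*30 = 990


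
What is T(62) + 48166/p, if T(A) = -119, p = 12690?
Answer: -730972/6345 ≈ -115.20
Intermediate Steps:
T(62) + 48166/p = -119 + 48166/12690 = -119 + 48166*(1/12690) = -119 + 24083/6345 = -730972/6345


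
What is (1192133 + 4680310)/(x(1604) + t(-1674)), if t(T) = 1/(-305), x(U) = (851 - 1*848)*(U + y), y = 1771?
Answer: 1791095115/3088124 ≈ 579.99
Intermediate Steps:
x(U) = 5313 + 3*U (x(U) = (851 - 1*848)*(U + 1771) = (851 - 848)*(1771 + U) = 3*(1771 + U) = 5313 + 3*U)
t(T) = -1/305
(1192133 + 4680310)/(x(1604) + t(-1674)) = (1192133 + 4680310)/((5313 + 3*1604) - 1/305) = 5872443/((5313 + 4812) - 1/305) = 5872443/(10125 - 1/305) = 5872443/(3088124/305) = 5872443*(305/3088124) = 1791095115/3088124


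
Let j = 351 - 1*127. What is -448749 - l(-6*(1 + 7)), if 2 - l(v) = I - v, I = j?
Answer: -448479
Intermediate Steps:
j = 224 (j = 351 - 127 = 224)
I = 224
l(v) = -222 + v (l(v) = 2 - (224 - v) = 2 + (-224 + v) = -222 + v)
-448749 - l(-6*(1 + 7)) = -448749 - (-222 - 6*(1 + 7)) = -448749 - (-222 - 6*8) = -448749 - (-222 - 48) = -448749 - 1*(-270) = -448749 + 270 = -448479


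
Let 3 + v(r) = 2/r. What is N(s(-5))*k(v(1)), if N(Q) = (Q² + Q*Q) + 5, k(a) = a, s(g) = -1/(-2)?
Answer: -11/2 ≈ -5.5000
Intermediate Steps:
s(g) = ½ (s(g) = -1*(-½) = ½)
v(r) = -3 + 2/r
N(Q) = 5 + 2*Q² (N(Q) = (Q² + Q²) + 5 = 2*Q² + 5 = 5 + 2*Q²)
N(s(-5))*k(v(1)) = (5 + 2*(½)²)*(-3 + 2/1) = (5 + 2*(¼))*(-3 + 2*1) = (5 + ½)*(-3 + 2) = (11/2)*(-1) = -11/2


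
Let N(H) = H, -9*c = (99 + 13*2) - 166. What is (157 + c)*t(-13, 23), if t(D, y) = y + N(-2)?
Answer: 10178/3 ≈ 3392.7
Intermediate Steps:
c = 41/9 (c = -((99 + 13*2) - 166)/9 = -((99 + 26) - 166)/9 = -(125 - 166)/9 = -1/9*(-41) = 41/9 ≈ 4.5556)
t(D, y) = -2 + y (t(D, y) = y - 2 = -2 + y)
(157 + c)*t(-13, 23) = (157 + 41/9)*(-2 + 23) = (1454/9)*21 = 10178/3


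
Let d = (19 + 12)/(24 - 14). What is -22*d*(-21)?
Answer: 7161/5 ≈ 1432.2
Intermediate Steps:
d = 31/10 ≈ 3.1000
-22*d*(-21) = -22*31/10*(-21) = -341/5*(-21) = 7161/5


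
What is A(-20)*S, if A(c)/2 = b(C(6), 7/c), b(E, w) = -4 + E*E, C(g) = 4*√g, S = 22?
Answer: 4048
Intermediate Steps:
b(E, w) = -4 + E²
A(c) = 184 (A(c) = 2*(-4 + (4*√6)²) = 2*(-4 + 96) = 2*92 = 184)
A(-20)*S = 184*22 = 4048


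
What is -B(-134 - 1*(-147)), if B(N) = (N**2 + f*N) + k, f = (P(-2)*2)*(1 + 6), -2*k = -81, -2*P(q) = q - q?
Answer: -419/2 ≈ -209.50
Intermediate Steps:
P(q) = 0 (P(q) = -(q - q)/2 = -1/2*0 = 0)
k = 81/2 (k = -1/2*(-81) = 81/2 ≈ 40.500)
f = 0 (f = (0*2)*(1 + 6) = 0*7 = 0)
B(N) = 81/2 + N**2 (B(N) = (N**2 + 0*N) + 81/2 = (N**2 + 0) + 81/2 = N**2 + 81/2 = 81/2 + N**2)
-B(-134 - 1*(-147)) = -(81/2 + (-134 - 1*(-147))**2) = -(81/2 + (-134 + 147)**2) = -(81/2 + 13**2) = -(81/2 + 169) = -1*419/2 = -419/2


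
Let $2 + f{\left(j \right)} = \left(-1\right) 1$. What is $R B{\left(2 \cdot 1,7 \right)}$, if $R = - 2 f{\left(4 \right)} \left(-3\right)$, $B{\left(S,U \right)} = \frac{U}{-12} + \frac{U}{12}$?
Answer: $0$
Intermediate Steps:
$f{\left(j \right)} = -3$ ($f{\left(j \right)} = -2 - 1 = -3$)
$B{\left(S,U \right)} = 0$ ($B{\left(S,U \right)} = U \left(- \frac{1}{12}\right) + U \frac{1}{12} = - \frac{U}{12} + \frac{U}{12} = 0$)
$R = -18$ ($R = \left(-2\right) \left(-3\right) \left(-3\right) = 6 \left(-3\right) = -18$)
$R B{\left(2 \cdot 1,7 \right)} = \left(-18\right) 0 = 0$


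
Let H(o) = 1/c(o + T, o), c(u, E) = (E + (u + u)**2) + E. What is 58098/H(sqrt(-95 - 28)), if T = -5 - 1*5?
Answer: -5345016 - 4531644*I*sqrt(123) ≈ -5.345e+6 - 5.0258e+7*I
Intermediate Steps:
T = -10 (T = -5 - 5 = -10)
c(u, E) = 2*E + 4*u**2 (c(u, E) = (E + (2*u)**2) + E = (E + 4*u**2) + E = 2*E + 4*u**2)
H(o) = 1/(2*o + 4*(-10 + o)**2) (H(o) = 1/(2*o + 4*(o - 10)**2) = 1/(2*o + 4*(-10 + o)**2))
58098/H(sqrt(-95 - 28)) = 58098/((1/(2*(sqrt(-95 - 28) + 2*(-10 + sqrt(-95 - 28))**2)))) = 58098/((1/(2*(sqrt(-123) + 2*(-10 + sqrt(-123))**2)))) = 58098/((1/(2*(I*sqrt(123) + 2*(-10 + I*sqrt(123))**2)))) = 58098/((1/(2*(2*(-10 + I*sqrt(123))**2 + I*sqrt(123))))) = 58098*(4*(-10 + I*sqrt(123))**2 + 2*I*sqrt(123)) = 232392*(-10 + I*sqrt(123))**2 + 116196*I*sqrt(123)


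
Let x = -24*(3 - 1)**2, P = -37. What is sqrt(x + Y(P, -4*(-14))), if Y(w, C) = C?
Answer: 2*I*sqrt(10) ≈ 6.3246*I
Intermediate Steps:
x = -96 (x = -24*2**2 = -24*4 = -96)
sqrt(x + Y(P, -4*(-14))) = sqrt(-96 - 4*(-14)) = sqrt(-96 + 56) = sqrt(-40) = 2*I*sqrt(10)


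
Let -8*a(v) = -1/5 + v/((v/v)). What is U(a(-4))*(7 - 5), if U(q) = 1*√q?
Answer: √210/10 ≈ 1.4491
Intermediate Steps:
a(v) = 1/40 - v/8 (a(v) = -(-1/5 + v/((v/v)))/8 = -(-1*⅕ + v/1)/8 = -(-⅕ + v*1)/8 = -(-⅕ + v)/8 = 1/40 - v/8)
U(q) = √q
U(a(-4))*(7 - 5) = √(1/40 - ⅛*(-4))*(7 - 5) = √(1/40 + ½)*2 = √(21/40)*2 = (√210/20)*2 = √210/10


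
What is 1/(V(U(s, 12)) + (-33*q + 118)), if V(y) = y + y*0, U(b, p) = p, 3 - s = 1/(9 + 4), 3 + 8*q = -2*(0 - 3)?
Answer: 8/941 ≈ 0.0085016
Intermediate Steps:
q = 3/8 (q = -3/8 + (-2*(0 - 3))/8 = -3/8 + (-2*(-3))/8 = -3/8 + (1/8)*6 = -3/8 + 3/4 = 3/8 ≈ 0.37500)
s = 38/13 (s = 3 - 1/(9 + 4) = 3 - 1/13 = 38/13 ≈ 2.9231)
V(y) = y (V(y) = y + 0 = y)
1/(V(U(s, 12)) + (-33*q + 118)) = 1/(12 + (-33*3/8 + 118)) = 1/(12 + (-99/8 + 118)) = 1/(12 + 845/8) = 1/(941/8) = 8/941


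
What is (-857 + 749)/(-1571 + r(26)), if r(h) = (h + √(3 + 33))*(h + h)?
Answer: -36/31 ≈ -1.1613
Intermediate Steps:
r(h) = 2*h*(6 + h) (r(h) = (h + √36)*(2*h) = (h + 6)*(2*h) = (6 + h)*(2*h) = 2*h*(6 + h))
(-857 + 749)/(-1571 + r(26)) = (-857 + 749)/(-1571 + 2*26*(6 + 26)) = -108/(-1571 + 2*26*32) = -108/(-1571 + 1664) = -108/93 = -108*1/93 = -36/31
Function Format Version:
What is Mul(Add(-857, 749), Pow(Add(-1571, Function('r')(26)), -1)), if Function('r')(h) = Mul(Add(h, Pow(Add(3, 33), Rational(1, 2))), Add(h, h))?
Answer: Rational(-36, 31) ≈ -1.1613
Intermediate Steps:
Function('r')(h) = Mul(2, h, Add(6, h)) (Function('r')(h) = Mul(Add(h, Pow(36, Rational(1, 2))), Mul(2, h)) = Mul(Add(h, 6), Mul(2, h)) = Mul(Add(6, h), Mul(2, h)) = Mul(2, h, Add(6, h)))
Mul(Add(-857, 749), Pow(Add(-1571, Function('r')(26)), -1)) = Mul(Add(-857, 749), Pow(Add(-1571, Mul(2, 26, Add(6, 26))), -1)) = Mul(-108, Pow(Add(-1571, Mul(2, 26, 32)), -1)) = Mul(-108, Pow(Add(-1571, 1664), -1)) = Mul(-108, Pow(93, -1)) = Mul(-108, Rational(1, 93)) = Rational(-36, 31)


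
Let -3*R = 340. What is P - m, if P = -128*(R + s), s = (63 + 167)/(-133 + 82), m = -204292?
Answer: 11188172/51 ≈ 2.1938e+5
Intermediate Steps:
R = -340/3 (R = -⅓*340 = -340/3 ≈ -113.33)
s = -230/51 (s = 230/(-51) = 230*(-1/51) = -230/51 ≈ -4.5098)
P = 769280/51 (P = -128*(-340/3 - 230/51) = -128*(-6010/51) = 769280/51 ≈ 15084.)
P - m = 769280/51 - 1*(-204292) = 769280/51 + 204292 = 11188172/51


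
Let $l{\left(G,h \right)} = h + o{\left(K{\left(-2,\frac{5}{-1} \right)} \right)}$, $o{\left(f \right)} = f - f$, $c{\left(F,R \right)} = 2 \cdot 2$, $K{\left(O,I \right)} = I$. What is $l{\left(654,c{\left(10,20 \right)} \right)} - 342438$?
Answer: $-342434$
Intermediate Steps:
$c{\left(F,R \right)} = 4$
$o{\left(f \right)} = 0$
$l{\left(G,h \right)} = h$ ($l{\left(G,h \right)} = h + 0 = h$)
$l{\left(654,c{\left(10,20 \right)} \right)} - 342438 = 4 - 342438 = -342434$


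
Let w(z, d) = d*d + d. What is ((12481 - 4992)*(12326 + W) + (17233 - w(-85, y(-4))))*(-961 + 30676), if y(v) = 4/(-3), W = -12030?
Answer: 199147840045/3 ≈ 6.6383e+10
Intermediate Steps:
y(v) = -4/3 (y(v) = 4*(-1/3) = -4/3)
w(z, d) = d + d**2 (w(z, d) = d**2 + d = d + d**2)
((12481 - 4992)*(12326 + W) + (17233 - w(-85, y(-4))))*(-961 + 30676) = ((12481 - 4992)*(12326 - 12030) + (17233 - (-4)*(1 - 4/3)/3))*(-961 + 30676) = (7489*296 + (17233 - (-4)*(-1)/(3*3)))*29715 = (2216744 + (17233 - 1*4/9))*29715 = (2216744 + (17233 - 4/9))*29715 = (2216744 + 155093/9)*29715 = (20105789/9)*29715 = 199147840045/3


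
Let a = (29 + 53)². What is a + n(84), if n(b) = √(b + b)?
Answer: 6724 + 2*√42 ≈ 6737.0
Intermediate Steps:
n(b) = √2*√b (n(b) = √(2*b) = √2*√b)
a = 6724 (a = 82² = 6724)
a + n(84) = 6724 + √2*√84 = 6724 + √2*(2*√21) = 6724 + 2*√42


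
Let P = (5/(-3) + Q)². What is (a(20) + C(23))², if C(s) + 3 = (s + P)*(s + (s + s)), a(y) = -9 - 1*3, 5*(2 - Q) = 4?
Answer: 14167426729/5625 ≈ 2.5187e+6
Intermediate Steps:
Q = 6/5 (Q = 2 - ⅕*4 = 2 - ⅘ = 6/5 ≈ 1.2000)
a(y) = -12 (a(y) = -9 - 3 = -12)
P = 49/225 (P = (5/(-3) + 6/5)² = (5*(-⅓) + 6/5)² = (-5/3 + 6/5)² = (-7/15)² = 49/225 ≈ 0.21778)
C(s) = -3 + 3*s*(49/225 + s) (C(s) = -3 + (s + 49/225)*(s + (s + s)) = -3 + (49/225 + s)*(s + 2*s) = -3 + (49/225 + s)*(3*s) = -3 + 3*s*(49/225 + s))
(a(20) + C(23))² = (-12 + (-3 + 3*23² + (49/75)*23))² = (-12 + (-3 + 3*529 + 1127/75))² = (-12 + (-3 + 1587 + 1127/75))² = (-12 + 119927/75)² = (119027/75)² = 14167426729/5625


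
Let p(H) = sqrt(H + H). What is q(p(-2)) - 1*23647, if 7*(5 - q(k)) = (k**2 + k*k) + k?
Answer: -165486/7 - 2*I/7 ≈ -23641.0 - 0.28571*I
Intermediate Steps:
p(H) = sqrt(2)*sqrt(H) (p(H) = sqrt(2*H) = sqrt(2)*sqrt(H))
q(k) = 5 - 2*k**2/7 - k/7 (q(k) = 5 - ((k**2 + k*k) + k)/7 = 5 - ((k**2 + k**2) + k)/7 = 5 - (2*k**2 + k)/7 = 5 - (k + 2*k**2)/7 = 5 + (-2*k**2/7 - k/7) = 5 - 2*k**2/7 - k/7)
q(p(-2)) - 1*23647 = (5 - 2*(sqrt(2)*sqrt(-2))**2/7 - sqrt(2)*sqrt(-2)/7) - 1*23647 = (5 - 2*(sqrt(2)*(I*sqrt(2)))**2/7 - sqrt(2)*I*sqrt(2)/7) - 23647 = (5 - 2*(2*I)**2/7 - 2*I/7) - 23647 = (5 - 2/7*(-4) - 2*I/7) - 23647 = (5 + 8/7 - 2*I/7) - 23647 = (43/7 - 2*I/7) - 23647 = -165486/7 - 2*I/7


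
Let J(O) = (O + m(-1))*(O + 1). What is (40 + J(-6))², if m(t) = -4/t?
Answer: 2500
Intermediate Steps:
J(O) = (1 + O)*(4 + O) (J(O) = (O - 4/(-1))*(O + 1) = (O - 4*(-1))*(1 + O) = (O + 4)*(1 + O) = (4 + O)*(1 + O) = (1 + O)*(4 + O))
(40 + J(-6))² = (40 + (4 + (-6)² + 5*(-6)))² = (40 + (4 + 36 - 30))² = (40 + 10)² = 50² = 2500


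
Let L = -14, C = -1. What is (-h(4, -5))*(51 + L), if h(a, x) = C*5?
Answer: 185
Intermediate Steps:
h(a, x) = -5 (h(a, x) = -1*5 = -5)
(-h(4, -5))*(51 + L) = (-1*(-5))*(51 - 14) = 5*37 = 185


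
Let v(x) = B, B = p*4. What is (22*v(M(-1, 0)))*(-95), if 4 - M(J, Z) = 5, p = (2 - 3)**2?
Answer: -8360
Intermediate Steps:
p = 1 (p = (-1)**2 = 1)
M(J, Z) = -1 (M(J, Z) = 4 - 1*5 = 4 - 5 = -1)
B = 4 (B = 1*4 = 4)
v(x) = 4
(22*v(M(-1, 0)))*(-95) = (22*4)*(-95) = 88*(-95) = -8360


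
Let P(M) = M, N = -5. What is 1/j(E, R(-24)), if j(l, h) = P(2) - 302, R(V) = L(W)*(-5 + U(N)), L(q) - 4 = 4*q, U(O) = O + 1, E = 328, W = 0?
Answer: -1/300 ≈ -0.0033333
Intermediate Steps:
U(O) = 1 + O
L(q) = 4 + 4*q
R(V) = -36 (R(V) = (4 + 4*0)*(-5 + (1 - 5)) = (4 + 0)*(-5 - 4) = 4*(-9) = -36)
j(l, h) = -300 (j(l, h) = 2 - 302 = -300)
1/j(E, R(-24)) = 1/(-300) = -1/300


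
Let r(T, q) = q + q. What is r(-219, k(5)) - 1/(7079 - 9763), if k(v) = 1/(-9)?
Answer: -5359/24156 ≈ -0.22185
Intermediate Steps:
k(v) = -1/9
r(T, q) = 2*q
r(-219, k(5)) - 1/(7079 - 9763) = 2*(-1/9) - 1/(7079 - 9763) = -2/9 - 1/(-2684) = -2/9 - 1*(-1/2684) = -2/9 + 1/2684 = -5359/24156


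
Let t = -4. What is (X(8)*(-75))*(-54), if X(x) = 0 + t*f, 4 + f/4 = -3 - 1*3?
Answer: 648000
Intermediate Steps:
f = -40 (f = -16 + 4*(-3 - 1*3) = -16 + 4*(-3 - 3) = -16 + 4*(-6) = -16 - 24 = -40)
X(x) = 160 (X(x) = 0 - 4*(-40) = 0 + 160 = 160)
(X(8)*(-75))*(-54) = (160*(-75))*(-54) = -12000*(-54) = 648000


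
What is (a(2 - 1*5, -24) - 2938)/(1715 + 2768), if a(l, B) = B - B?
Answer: -2938/4483 ≈ -0.65536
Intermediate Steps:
a(l, B) = 0
(a(2 - 1*5, -24) - 2938)/(1715 + 2768) = (0 - 2938)/(1715 + 2768) = -2938/4483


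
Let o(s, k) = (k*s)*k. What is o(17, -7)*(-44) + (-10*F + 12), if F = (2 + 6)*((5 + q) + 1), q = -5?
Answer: -36720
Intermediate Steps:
F = 8 (F = (2 + 6)*((5 - 5) + 1) = 8*(0 + 1) = 8*1 = 8)
o(s, k) = s*k²
o(17, -7)*(-44) + (-10*F + 12) = (17*(-7)²)*(-44) + (-10*8 + 12) = (17*49)*(-44) + (-80 + 12) = 833*(-44) - 68 = -36652 - 68 = -36720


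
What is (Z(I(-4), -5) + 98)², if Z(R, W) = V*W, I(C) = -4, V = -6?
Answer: 16384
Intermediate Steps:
Z(R, W) = -6*W
(Z(I(-4), -5) + 98)² = (-6*(-5) + 98)² = (30 + 98)² = 128² = 16384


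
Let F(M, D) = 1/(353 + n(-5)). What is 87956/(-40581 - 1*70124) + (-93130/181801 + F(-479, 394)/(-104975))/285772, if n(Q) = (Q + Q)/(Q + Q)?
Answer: -33962647178840502424801/42746673030324043489800 ≈ -0.79451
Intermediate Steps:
n(Q) = 1 (n(Q) = (2*Q)/((2*Q)) = (2*Q)*(1/(2*Q)) = 1)
F(M, D) = 1/354 (F(M, D) = 1/(353 + 1) = 1/354)
87956/(-40581 - 1*70124) + (-93130/181801 + F(-479, 394)/(-104975))/285772 = 87956/(-40581 - 1*70124) + (-93130/181801 + (1/354)/(-104975))/285772 = 87956/(-40581 - 70124) + (-93130*1/181801 + (1/354)*(-1/104975))*(1/285772) = 87956/(-110705) + (-93130/181801 - 1/37161150)*(1/285772) = 87956*(-1/110705) - 3460818081301/6755934231150*1/285772 = -87956/110705 - 3460818081301/1930656837104197800 = -33962647178840502424801/42746673030324043489800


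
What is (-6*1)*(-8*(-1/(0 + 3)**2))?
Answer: -16/3 ≈ -5.3333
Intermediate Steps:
(-6*1)*(-8*(-1/(0 + 3)**2)) = -(-48)/(3**2*(-1)) = -(-48)/(9*(-1)) = -(-48)/(-9) = -(-48)*(-1)/9 = -6*8/9 = -16/3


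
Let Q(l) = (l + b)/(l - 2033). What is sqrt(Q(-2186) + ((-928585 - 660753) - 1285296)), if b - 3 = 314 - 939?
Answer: I*sqrt(51168361242322)/4219 ≈ 1695.5*I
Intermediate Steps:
b = -622 (b = 3 + (314 - 939) = 3 - 625 = -622)
Q(l) = (-622 + l)/(-2033 + l) (Q(l) = (l - 622)/(l - 2033) = (-622 + l)/(-2033 + l))
sqrt(Q(-2186) + ((-928585 - 660753) - 1285296)) = sqrt((-622 - 2186)/(-2033 - 2186) + ((-928585 - 660753) - 1285296)) = sqrt(-2808/(-4219) + (-1589338 - 1285296)) = sqrt(-1/4219*(-2808) - 2874634) = sqrt(2808/4219 - 2874634) = sqrt(-12128078038/4219) = I*sqrt(51168361242322)/4219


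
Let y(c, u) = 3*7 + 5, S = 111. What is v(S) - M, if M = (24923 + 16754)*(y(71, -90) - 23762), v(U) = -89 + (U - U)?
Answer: 989245183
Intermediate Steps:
v(U) = -89 (v(U) = -89 + 0 = -89)
y(c, u) = 26 (y(c, u) = 21 + 5 = 26)
M = -989245272 (M = (24923 + 16754)*(26 - 23762) = 41677*(-23736) = -989245272)
v(S) - M = -89 - 1*(-989245272) = -89 + 989245272 = 989245183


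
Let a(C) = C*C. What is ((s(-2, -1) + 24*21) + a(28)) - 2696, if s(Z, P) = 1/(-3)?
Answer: -4225/3 ≈ -1408.3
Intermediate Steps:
a(C) = C²
s(Z, P) = -⅓ (s(Z, P) = 1*(-⅓) = -⅓)
((s(-2, -1) + 24*21) + a(28)) - 2696 = ((-⅓ + 24*21) + 28²) - 2696 = ((-⅓ + 504) + 784) - 2696 = (1511/3 + 784) - 2696 = 3863/3 - 2696 = -4225/3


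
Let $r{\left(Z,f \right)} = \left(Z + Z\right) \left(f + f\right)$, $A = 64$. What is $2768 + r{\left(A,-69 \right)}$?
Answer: $-14896$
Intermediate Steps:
$r{\left(Z,f \right)} = 4 Z f$ ($r{\left(Z,f \right)} = 2 Z 2 f = 4 Z f$)
$2768 + r{\left(A,-69 \right)} = 2768 + 4 \cdot 64 \left(-69\right) = 2768 - 17664 = -14896$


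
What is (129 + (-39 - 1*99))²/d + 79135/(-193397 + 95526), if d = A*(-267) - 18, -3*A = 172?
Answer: -1202046599/1496447590 ≈ -0.80327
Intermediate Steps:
A = -172/3 (A = -⅓*172 = -172/3 ≈ -57.333)
d = 15290 (d = -172/3*(-267) - 18 = 15308 - 18 = 15290)
(129 + (-39 - 1*99))²/d + 79135/(-193397 + 95526) = (129 + (-39 - 1*99))²/15290 + 79135/(-193397 + 95526) = (129 + (-39 - 99))²*(1/15290) + 79135/(-97871) = (129 - 138)²*(1/15290) + 79135*(-1/97871) = (-9)²*(1/15290) - 79135/97871 = 81*(1/15290) - 79135/97871 = 81/15290 - 79135/97871 = -1202046599/1496447590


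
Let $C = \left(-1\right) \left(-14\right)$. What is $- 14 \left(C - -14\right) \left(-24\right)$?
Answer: $9408$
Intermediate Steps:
$C = 14$
$- 14 \left(C - -14\right) \left(-24\right) = - 14 \left(14 - -14\right) \left(-24\right) = - 14 \left(14 + 14\right) \left(-24\right) = \left(-14\right) 28 \left(-24\right) = \left(-392\right) \left(-24\right) = 9408$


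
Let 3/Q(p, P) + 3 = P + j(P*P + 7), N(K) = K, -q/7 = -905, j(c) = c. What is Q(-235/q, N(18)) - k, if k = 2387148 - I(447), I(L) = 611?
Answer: -825741799/346 ≈ -2.3865e+6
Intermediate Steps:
q = 6335 (q = -7*(-905) = 6335)
Q(p, P) = 3/(4 + P + P²) (Q(p, P) = 3/(-3 + (P + (P*P + 7))) = 3/(-3 + (P + (P² + 7))) = 3/(-3 + (P + (7 + P²))) = 3/(-3 + (7 + P + P²)) = 3/(4 + P + P²))
k = 2386537 (k = 2387148 - 1*611 = 2387148 - 611 = 2386537)
Q(-235/q, N(18)) - k = 3/(4 + 18 + 18²) - 1*2386537 = 3/(4 + 18 + 324) - 2386537 = 3/346 - 2386537 = -825741799/346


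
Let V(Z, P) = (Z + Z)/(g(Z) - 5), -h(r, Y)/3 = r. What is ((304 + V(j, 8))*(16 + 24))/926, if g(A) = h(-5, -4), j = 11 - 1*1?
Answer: 6120/463 ≈ 13.218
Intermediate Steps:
j = 10 (j = 11 - 1 = 10)
h(r, Y) = -3*r
g(A) = 15 (g(A) = -3*(-5) = 15)
V(Z, P) = Z/5 (V(Z, P) = (Z + Z)/(15 - 5) = (2*Z)/10 = (2*Z)*(1/10) = Z/5)
((304 + V(j, 8))*(16 + 24))/926 = ((304 + (1/5)*10)*(16 + 24))/926 = ((304 + 2)*40)*(1/926) = (306*40)*(1/926) = 12240*(1/926) = 6120/463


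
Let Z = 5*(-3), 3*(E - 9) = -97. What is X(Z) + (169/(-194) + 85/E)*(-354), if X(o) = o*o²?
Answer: -1206615/679 ≈ -1777.0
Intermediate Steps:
E = -70/3 (E = 9 + (⅓)*(-97) = 9 - 97/3 = -70/3 ≈ -23.333)
Z = -15
X(o) = o³
X(Z) + (169/(-194) + 85/E)*(-354) = (-15)³ + (169/(-194) + 85/(-70/3))*(-354) = -3375 + (169*(-1/194) + 85*(-3/70))*(-354) = -3375 + (-169/194 - 51/14)*(-354) = -3375 - 3065/679*(-354) = -3375 + 1085010/679 = -1206615/679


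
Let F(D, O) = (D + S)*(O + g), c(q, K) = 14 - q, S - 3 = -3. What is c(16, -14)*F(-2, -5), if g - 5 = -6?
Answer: -24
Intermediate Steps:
g = -1 (g = 5 - 6 = -1)
S = 0 (S = 3 - 3 = 0)
F(D, O) = D*(-1 + O) (F(D, O) = (D + 0)*(O - 1) = D*(-1 + O))
c(16, -14)*F(-2, -5) = (14 - 1*16)*(-2*(-1 - 5)) = (14 - 16)*(-2*(-6)) = -2*12 = -24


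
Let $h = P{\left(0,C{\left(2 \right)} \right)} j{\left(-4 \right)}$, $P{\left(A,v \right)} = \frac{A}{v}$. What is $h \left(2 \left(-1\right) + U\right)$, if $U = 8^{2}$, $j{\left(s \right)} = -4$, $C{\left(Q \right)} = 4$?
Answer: $0$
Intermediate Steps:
$h = 0$ ($h = \frac{0}{4} \left(-4\right) = 0 \cdot \frac{1}{4} \left(-4\right) = 0 \left(-4\right) = 0$)
$U = 64$
$h \left(2 \left(-1\right) + U\right) = 0 \left(2 \left(-1\right) + 64\right) = 0 \left(-2 + 64\right) = 0 \cdot 62 = 0$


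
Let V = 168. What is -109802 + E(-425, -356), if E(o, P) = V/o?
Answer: -46666018/425 ≈ -1.0980e+5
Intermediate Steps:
E(o, P) = 168/o
-109802 + E(-425, -356) = -109802 + 168/(-425) = -109802 + 168*(-1/425) = -109802 - 168/425 = -46666018/425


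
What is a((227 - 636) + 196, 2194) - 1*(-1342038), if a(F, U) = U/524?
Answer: 351615053/262 ≈ 1.3420e+6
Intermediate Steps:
a(F, U) = U/524 (a(F, U) = U*(1/524) = U/524)
a((227 - 636) + 196, 2194) - 1*(-1342038) = (1/524)*2194 - 1*(-1342038) = 1097/262 + 1342038 = 351615053/262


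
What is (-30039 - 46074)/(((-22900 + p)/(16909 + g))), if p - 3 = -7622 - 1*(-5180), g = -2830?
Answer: 1071594927/25339 ≈ 42290.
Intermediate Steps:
p = -2439 (p = 3 + (-7622 - 1*(-5180)) = 3 + (-7622 + 5180) = 3 - 2442 = -2439)
(-30039 - 46074)/(((-22900 + p)/(16909 + g))) = (-30039 - 46074)/(((-22900 - 2439)/(16909 - 2830))) = -76113/((-25339/14079)) = -76113/((-25339*1/14079)) = -76113/(-25339/14079) = -76113*(-14079/25339) = 1071594927/25339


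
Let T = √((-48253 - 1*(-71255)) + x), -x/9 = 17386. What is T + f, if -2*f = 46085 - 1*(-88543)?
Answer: -67314 + 4*I*√8342 ≈ -67314.0 + 365.34*I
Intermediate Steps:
x = -156474 (x = -9*17386 = -156474)
f = -67314 (f = -(46085 - 1*(-88543))/2 = -(46085 + 88543)/2 = -½*134628 = -67314)
T = 4*I*√8342 (T = √((-48253 - 1*(-71255)) - 156474) = √((-48253 + 71255) - 156474) = √(23002 - 156474) = √(-133472) = 4*I*√8342 ≈ 365.34*I)
T + f = 4*I*√8342 - 67314 = -67314 + 4*I*√8342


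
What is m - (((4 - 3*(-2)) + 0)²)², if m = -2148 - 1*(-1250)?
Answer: -10898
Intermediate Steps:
m = -898 (m = -2148 + 1250 = -898)
m - (((4 - 3*(-2)) + 0)²)² = -898 - (((4 - 3*(-2)) + 0)²)² = -898 - (((4 + 6) + 0)²)² = -898 - ((10 + 0)²)² = -898 - (10²)² = -898 - 1*100² = -898 - 1*10000 = -898 - 10000 = -10898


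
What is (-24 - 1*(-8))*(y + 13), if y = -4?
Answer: -144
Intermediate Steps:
(-24 - 1*(-8))*(y + 13) = (-24 - 1*(-8))*(-4 + 13) = (-24 + 8)*9 = -16*9 = -144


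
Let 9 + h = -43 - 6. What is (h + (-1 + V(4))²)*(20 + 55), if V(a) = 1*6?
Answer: -2475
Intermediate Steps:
h = -58 (h = -9 + (-43 - 6) = -9 - 49 = -58)
V(a) = 6
(h + (-1 + V(4))²)*(20 + 55) = (-58 + (-1 + 6)²)*(20 + 55) = (-58 + 5²)*75 = (-58 + 25)*75 = -33*75 = -2475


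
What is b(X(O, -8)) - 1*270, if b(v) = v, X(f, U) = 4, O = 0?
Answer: -266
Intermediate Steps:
b(X(O, -8)) - 1*270 = 4 - 1*270 = 4 - 270 = -266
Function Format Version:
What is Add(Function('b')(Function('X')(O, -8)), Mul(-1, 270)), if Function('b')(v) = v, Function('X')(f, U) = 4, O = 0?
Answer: -266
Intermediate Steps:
Add(Function('b')(Function('X')(O, -8)), Mul(-1, 270)) = Add(4, Mul(-1, 270)) = Add(4, -270) = -266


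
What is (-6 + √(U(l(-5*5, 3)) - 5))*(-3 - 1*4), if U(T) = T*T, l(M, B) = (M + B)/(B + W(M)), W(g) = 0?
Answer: 42 - 7*√439/3 ≈ -6.8888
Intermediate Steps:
l(M, B) = (B + M)/B (l(M, B) = (M + B)/(B + 0) = (B + M)/B)
U(T) = T²
(-6 + √(U(l(-5*5, 3)) - 5))*(-3 - 1*4) = (-6 + √(((3 - 5*5)/3)² - 5))*(-3 - 1*4) = (-6 + √(((3 - 25)/3)² - 5))*(-3 - 4) = (-6 + √(((⅓)*(-22))² - 5))*(-7) = (-6 + √((-22/3)² - 5))*(-7) = (-6 + √(484/9 - 5))*(-7) = (-6 + √(439/9))*(-7) = (-6 + √439/3)*(-7) = 42 - 7*√439/3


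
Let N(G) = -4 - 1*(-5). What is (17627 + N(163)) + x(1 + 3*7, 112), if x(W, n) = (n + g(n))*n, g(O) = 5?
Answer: 30732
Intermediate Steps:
N(G) = 1 (N(G) = -4 + 5 = 1)
x(W, n) = n*(5 + n) (x(W, n) = (n + 5)*n = (5 + n)*n = n*(5 + n))
(17627 + N(163)) + x(1 + 3*7, 112) = (17627 + 1) + 112*(5 + 112) = 17628 + 112*117 = 17628 + 13104 = 30732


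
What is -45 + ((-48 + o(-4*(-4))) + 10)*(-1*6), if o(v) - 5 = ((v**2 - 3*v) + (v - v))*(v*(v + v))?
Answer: -638823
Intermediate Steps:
o(v) = 5 + 2*v**2*(v**2 - 3*v) (o(v) = 5 + ((v**2 - 3*v) + (v - v))*(v*(v + v)) = 5 + ((v**2 - 3*v) + 0)*(v*(2*v)) = 5 + (v**2 - 3*v)*(2*v**2) = 5 + 2*v**2*(v**2 - 3*v))
-45 + ((-48 + o(-4*(-4))) + 10)*(-1*6) = -45 + ((-48 + (5 - 6*(-4*(-4))**3 + 2*(-4*(-4))**4)) + 10)*(-1*6) = -45 + ((-48 + (5 - 6*16**3 + 2*16**4)) + 10)*(-6) = -45 + ((-48 + (5 - 6*4096 + 2*65536)) + 10)*(-6) = -45 + ((-48 + (5 - 24576 + 131072)) + 10)*(-6) = -45 + ((-48 + 106501) + 10)*(-6) = -45 + (106453 + 10)*(-6) = -45 + 106463*(-6) = -45 - 638778 = -638823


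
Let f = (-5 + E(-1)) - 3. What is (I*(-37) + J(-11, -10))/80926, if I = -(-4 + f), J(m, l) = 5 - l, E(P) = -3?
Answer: -270/40463 ≈ -0.0066728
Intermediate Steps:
f = -11 (f = (-5 - 3) - 3 = -8 - 3 = -11)
I = 15 (I = -(-4 - 11) = -1*(-15) = 15)
(I*(-37) + J(-11, -10))/80926 = (15*(-37) + (5 - 1*(-10)))/80926 = (-555 + (5 + 10))*(1/80926) = (-555 + 15)*(1/80926) = -540*1/80926 = -270/40463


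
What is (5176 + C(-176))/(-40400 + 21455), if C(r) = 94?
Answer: -1054/3789 ≈ -0.27817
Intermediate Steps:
(5176 + C(-176))/(-40400 + 21455) = (5176 + 94)/(-40400 + 21455) = 5270/(-18945) = 5270*(-1/18945) = -1054/3789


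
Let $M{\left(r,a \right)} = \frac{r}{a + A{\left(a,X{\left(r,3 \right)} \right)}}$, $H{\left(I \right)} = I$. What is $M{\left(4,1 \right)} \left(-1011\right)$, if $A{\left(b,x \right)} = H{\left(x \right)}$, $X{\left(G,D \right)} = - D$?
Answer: $2022$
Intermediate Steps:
$A{\left(b,x \right)} = x$
$M{\left(r,a \right)} = \frac{r}{-3 + a}$ ($M{\left(r,a \right)} = \frac{r}{a - 3} = \frac{r}{-3 + a}$)
$M{\left(4,1 \right)} \left(-1011\right) = \frac{4}{-3 + 1} \left(-1011\right) = \frac{4}{-2} \left(-1011\right) = 4 \left(- \frac{1}{2}\right) \left(-1011\right) = \left(-2\right) \left(-1011\right) = 2022$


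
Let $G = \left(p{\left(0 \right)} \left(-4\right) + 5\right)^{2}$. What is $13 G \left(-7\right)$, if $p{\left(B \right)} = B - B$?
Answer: $-2275$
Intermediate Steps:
$p{\left(B \right)} = 0$
$G = 25$ ($G = \left(0 \left(-4\right) + 5\right)^{2} = \left(0 + 5\right)^{2} = 5^{2} = 25$)
$13 G \left(-7\right) = 13 \cdot 25 \left(-7\right) = 325 \left(-7\right) = -2275$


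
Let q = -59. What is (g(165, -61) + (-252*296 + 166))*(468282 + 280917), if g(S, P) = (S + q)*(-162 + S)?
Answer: -55521639492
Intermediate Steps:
g(S, P) = (-162 + S)*(-59 + S) (g(S, P) = (S - 59)*(-162 + S) = (-59 + S)*(-162 + S) = (-162 + S)*(-59 + S))
(g(165, -61) + (-252*296 + 166))*(468282 + 280917) = ((9558 + 165² - 221*165) + (-252*296 + 166))*(468282 + 280917) = ((9558 + 27225 - 36465) + (-74592 + 166))*749199 = (318 - 74426)*749199 = -74108*749199 = -55521639492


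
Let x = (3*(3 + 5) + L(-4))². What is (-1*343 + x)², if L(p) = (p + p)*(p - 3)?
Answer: 36687249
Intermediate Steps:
L(p) = 2*p*(-3 + p) (L(p) = (2*p)*(-3 + p) = 2*p*(-3 + p))
x = 6400 (x = (3*(3 + 5) + 2*(-4)*(-3 - 4))² = (3*8 + 2*(-4)*(-7))² = (24 + 56)² = 80² = 6400)
(-1*343 + x)² = (-1*343 + 6400)² = (-343 + 6400)² = 6057² = 36687249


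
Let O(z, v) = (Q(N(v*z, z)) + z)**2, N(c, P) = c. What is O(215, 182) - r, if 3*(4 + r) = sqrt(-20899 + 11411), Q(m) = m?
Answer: 1548029029 - 4*I*sqrt(593)/3 ≈ 1.548e+9 - 32.469*I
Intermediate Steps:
O(z, v) = (z + v*z)**2 (O(z, v) = (v*z + z)**2 = (z + v*z)**2)
r = -4 + 4*I*sqrt(593)/3 (r = -4 + sqrt(-20899 + 11411)/3 = -4 + sqrt(-9488)/3 = -4 + (4*I*sqrt(593))/3 = -4 + 4*I*sqrt(593)/3 ≈ -4.0 + 32.469*I)
O(215, 182) - r = 215**2*(1 + 182)**2 - (-4 + 4*I*sqrt(593)/3) = 46225*183**2 + (4 - 4*I*sqrt(593)/3) = 46225*33489 + (4 - 4*I*sqrt(593)/3) = 1548029025 + (4 - 4*I*sqrt(593)/3) = 1548029029 - 4*I*sqrt(593)/3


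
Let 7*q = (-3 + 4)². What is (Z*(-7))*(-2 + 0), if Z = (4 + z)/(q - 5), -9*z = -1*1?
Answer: -1813/153 ≈ -11.850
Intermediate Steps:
q = ⅐ (q = (-3 + 4)²/7 = (⅐)*1² = (⅐)*1 = ⅐ ≈ 0.14286)
z = ⅑ (z = -(-1)/9 = -⅑*(-1) = ⅑ ≈ 0.11111)
Z = -259/306 (Z = (4 + ⅑)/(⅐ - 5) = 37/(9*(-34/7)) = (37/9)*(-7/34) = -259/306 ≈ -0.84641)
(Z*(-7))*(-2 + 0) = (-259/306*(-7))*(-2 + 0) = (1813/306)*(-2) = -1813/153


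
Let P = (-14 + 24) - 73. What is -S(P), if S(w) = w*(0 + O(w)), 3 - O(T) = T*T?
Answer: -249858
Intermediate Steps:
O(T) = 3 - T² (O(T) = 3 - T*T = 3 - T²)
P = -63 (P = 10 - 73 = -63)
S(w) = w*(3 - w²) (S(w) = w*(0 + (3 - w²)) = w*(3 - w²))
-S(P) = -(-63)*(3 - 1*(-63)²) = -(-63)*(3 - 1*3969) = -(-63)*(3 - 3969) = -(-63)*(-3966) = -1*249858 = -249858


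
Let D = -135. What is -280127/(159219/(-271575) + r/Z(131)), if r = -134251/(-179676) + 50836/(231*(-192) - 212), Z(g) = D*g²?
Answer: 340874891988683963355900/713419574211965099 ≈ 4.7780e+5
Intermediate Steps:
Z(g) = -135*g²
r = -34252691/87033492 (r = -134251*(-1/179676) + 50836/(-44352 - 212) = 5837/7812 + 50836/(-44564) = 5837/7812 + 50836*(-1/44564) = 5837/7812 - 12709/11141 = -34252691/87033492 ≈ -0.39356)
-280127/(159219/(-271575) + r/Z(131)) = -280127/(159219/(-271575) - 34252691/(87033492*((-135*131²)))) = -280127/(159219*(-1/271575) - 34252691/(87033492*((-135*17161)))) = -280127/(-17691/30175 - 34252691/87033492/(-2316735)) = -280127/(-17691/30175 - 34252691/87033492*(-1/2316735)) = -280127/(-17691/30175 + 34252691/201633537088620) = -280127/(-713419574211965099/1216858396329821700) = -280127*(-1216858396329821700/713419574211965099) = 340874891988683963355900/713419574211965099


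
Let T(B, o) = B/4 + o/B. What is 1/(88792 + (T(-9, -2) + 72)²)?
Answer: 1296/121419793 ≈ 1.0674e-5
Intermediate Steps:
T(B, o) = B/4 + o/B (T(B, o) = B*(¼) + o/B = B/4 + o/B)
1/(88792 + (T(-9, -2) + 72)²) = 1/(88792 + (((¼)*(-9) - 2/(-9)) + 72)²) = 1/(88792 + ((-9/4 - 2*(-⅑)) + 72)²) = 1/(88792 + ((-9/4 + 2/9) + 72)²) = 1/(88792 + (-73/36 + 72)²) = 1/(88792 + (2519/36)²) = 1/(88792 + 6345361/1296) = 1/(121419793/1296) = 1296/121419793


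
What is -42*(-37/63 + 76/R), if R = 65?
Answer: -4766/195 ≈ -24.441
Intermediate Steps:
-42*(-37/63 + 76/R) = -42*(-37/63 + 76/65) = -42*2383/4095 = -4766/195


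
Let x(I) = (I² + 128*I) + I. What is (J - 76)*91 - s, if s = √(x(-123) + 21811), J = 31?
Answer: -4095 - √21073 ≈ -4240.2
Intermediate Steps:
x(I) = I² + 129*I
s = √21073 (s = √(-123*(129 - 123) + 21811) = √(-123*6 + 21811) = √(-738 + 21811) = √21073 ≈ 145.17)
(J - 76)*91 - s = (31 - 76)*91 - √21073 = -45*91 - √21073 = -4095 - √21073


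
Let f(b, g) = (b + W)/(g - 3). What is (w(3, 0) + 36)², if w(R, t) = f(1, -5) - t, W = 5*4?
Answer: 71289/64 ≈ 1113.9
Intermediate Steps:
W = 20
f(b, g) = (20 + b)/(-3 + g) (f(b, g) = (b + 20)/(g - 3) = (20 + b)/(-3 + g))
w(R, t) = -21/8 - t (w(R, t) = (20 + 1)/(-3 - 5) - t = 21/(-8) - t = -⅛*21 - t = -21/8 - t)
(w(3, 0) + 36)² = ((-21/8 - 1*0) + 36)² = ((-21/8 + 0) + 36)² = (-21/8 + 36)² = (267/8)² = 71289/64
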